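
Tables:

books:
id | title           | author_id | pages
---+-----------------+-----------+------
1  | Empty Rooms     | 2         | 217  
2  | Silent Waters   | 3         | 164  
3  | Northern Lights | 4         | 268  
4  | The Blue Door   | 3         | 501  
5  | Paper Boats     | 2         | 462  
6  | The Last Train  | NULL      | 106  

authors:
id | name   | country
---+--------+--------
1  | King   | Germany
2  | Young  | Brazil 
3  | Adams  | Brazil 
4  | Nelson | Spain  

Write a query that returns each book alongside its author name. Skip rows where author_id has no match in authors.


INNER JOIN keeps only books rows whose author_id matches an id in authors. Walk through each book:
  - book 1 (Empty Rooms): author_id=2 -> matches Young
  - book 2 (Silent Waters): author_id=3 -> matches Adams
  - book 3 (Northern Lights): author_id=4 -> matches Nelson
  - book 4 (The Blue Door): author_id=3 -> matches Adams
  - book 5 (Paper Boats): author_id=2 -> matches Young
  - book 6 (The Last Train): author_id=NULL, no match -> dropped
So 1 of 6 rows is dropped.

SQL:
SELECT a.title, b.name AS author
FROM books a
INNER JOIN authors b ON a.author_id = b.id

Result:
title           | author
----------------+-------
Empty Rooms     | Young 
Silent Waters   | Adams 
Northern Lights | Nelson
The Blue Door   | Adams 
Paper Boats     | Young 


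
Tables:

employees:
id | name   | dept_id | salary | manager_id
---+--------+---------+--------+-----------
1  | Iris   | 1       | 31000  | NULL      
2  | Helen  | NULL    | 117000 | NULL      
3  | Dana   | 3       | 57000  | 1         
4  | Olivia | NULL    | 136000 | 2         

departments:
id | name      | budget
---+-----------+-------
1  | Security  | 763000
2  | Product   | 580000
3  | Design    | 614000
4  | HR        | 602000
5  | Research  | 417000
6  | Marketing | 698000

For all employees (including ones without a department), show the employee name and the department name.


LEFT JOIN keeps every row from employees (the left table); where dept_id has no match in departments, the department columns become NULL. Walk through each employee:
  - employee 1 (Iris): dept_id=1 -> matches Security
  - employee 2 (Helen): dept_id=NULL, no match -> kept with NULL
  - employee 3 (Dana): dept_id=3 -> matches Design
  - employee 4 (Olivia): dept_id=NULL, no match -> kept with NULL
All 4 rows appear; 2 have NULL department.

SQL:
SELECT a.name, b.name AS department
FROM employees a
LEFT JOIN departments b ON a.dept_id = b.id

Result:
name   | department
-------+-----------
Iris   | Security  
Helen  | NULL      
Dana   | Design    
Olivia | NULL      


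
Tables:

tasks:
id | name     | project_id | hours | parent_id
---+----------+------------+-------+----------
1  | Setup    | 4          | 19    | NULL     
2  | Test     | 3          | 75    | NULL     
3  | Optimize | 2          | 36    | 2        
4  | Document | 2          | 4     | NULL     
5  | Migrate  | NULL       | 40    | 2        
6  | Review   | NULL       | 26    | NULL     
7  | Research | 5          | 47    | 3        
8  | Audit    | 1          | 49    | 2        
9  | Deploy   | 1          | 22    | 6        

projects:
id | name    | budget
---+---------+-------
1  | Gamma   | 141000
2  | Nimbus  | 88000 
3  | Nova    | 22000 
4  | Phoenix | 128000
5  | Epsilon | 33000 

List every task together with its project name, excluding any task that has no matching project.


INNER JOIN keeps only tasks rows whose project_id matches an id in projects. Walk through each task:
  - task 1 (Setup): project_id=4 -> matches Phoenix
  - task 2 (Test): project_id=3 -> matches Nova
  - task 3 (Optimize): project_id=2 -> matches Nimbus
  - task 4 (Document): project_id=2 -> matches Nimbus
  - task 5 (Migrate): project_id=NULL, no match -> dropped
  - task 6 (Review): project_id=NULL, no match -> dropped
  - task 7 (Research): project_id=5 -> matches Epsilon
  - task 8 (Audit): project_id=1 -> matches Gamma
  - task 9 (Deploy): project_id=1 -> matches Gamma
So 2 of 9 rows are dropped.

SQL:
SELECT a.name, b.name AS project
FROM tasks a
INNER JOIN projects b ON a.project_id = b.id

Result:
name     | project
---------+--------
Setup    | Phoenix
Test     | Nova   
Optimize | Nimbus 
Document | Nimbus 
Research | Epsilon
Audit    | Gamma  
Deploy   | Gamma  


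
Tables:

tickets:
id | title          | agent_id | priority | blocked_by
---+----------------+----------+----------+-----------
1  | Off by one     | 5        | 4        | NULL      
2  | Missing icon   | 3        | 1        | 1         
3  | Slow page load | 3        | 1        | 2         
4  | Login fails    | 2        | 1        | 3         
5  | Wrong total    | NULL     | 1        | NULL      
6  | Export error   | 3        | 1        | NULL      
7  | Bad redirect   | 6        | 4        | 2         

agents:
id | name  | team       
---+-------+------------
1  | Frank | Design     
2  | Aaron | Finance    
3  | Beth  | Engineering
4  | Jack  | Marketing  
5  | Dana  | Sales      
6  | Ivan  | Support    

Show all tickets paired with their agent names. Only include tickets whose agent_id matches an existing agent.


INNER JOIN keeps only tickets rows whose agent_id matches an id in agents. Walk through each ticket:
  - ticket 1 (Off by one): agent_id=5 -> matches Dana
  - ticket 2 (Missing icon): agent_id=3 -> matches Beth
  - ticket 3 (Slow page load): agent_id=3 -> matches Beth
  - ticket 4 (Login fails): agent_id=2 -> matches Aaron
  - ticket 5 (Wrong total): agent_id=NULL, no match -> dropped
  - ticket 6 (Export error): agent_id=3 -> matches Beth
  - ticket 7 (Bad redirect): agent_id=6 -> matches Ivan
So 1 of 7 rows is dropped.

SQL:
SELECT a.title, b.name AS agent
FROM tickets a
INNER JOIN agents b ON a.agent_id = b.id

Result:
title          | agent
---------------+------
Off by one     | Dana 
Missing icon   | Beth 
Slow page load | Beth 
Login fails    | Aaron
Export error   | Beth 
Bad redirect   | Ivan 


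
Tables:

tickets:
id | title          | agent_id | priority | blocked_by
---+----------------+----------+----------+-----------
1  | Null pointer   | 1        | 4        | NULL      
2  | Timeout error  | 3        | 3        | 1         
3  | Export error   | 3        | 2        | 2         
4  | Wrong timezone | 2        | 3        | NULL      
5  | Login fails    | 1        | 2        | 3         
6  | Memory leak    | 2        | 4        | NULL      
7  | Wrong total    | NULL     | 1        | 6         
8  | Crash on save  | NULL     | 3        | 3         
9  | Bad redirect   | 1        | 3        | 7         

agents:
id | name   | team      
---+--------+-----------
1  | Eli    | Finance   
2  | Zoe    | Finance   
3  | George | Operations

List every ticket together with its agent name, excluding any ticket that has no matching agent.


INNER JOIN keeps only tickets rows whose agent_id matches an id in agents. Walk through each ticket:
  - ticket 1 (Null pointer): agent_id=1 -> matches Eli
  - ticket 2 (Timeout error): agent_id=3 -> matches George
  - ticket 3 (Export error): agent_id=3 -> matches George
  - ticket 4 (Wrong timezone): agent_id=2 -> matches Zoe
  - ticket 5 (Login fails): agent_id=1 -> matches Eli
  - ticket 6 (Memory leak): agent_id=2 -> matches Zoe
  - ticket 7 (Wrong total): agent_id=NULL, no match -> dropped
  - ticket 8 (Crash on save): agent_id=NULL, no match -> dropped
  - ticket 9 (Bad redirect): agent_id=1 -> matches Eli
So 2 of 9 rows are dropped.

SQL:
SELECT a.title, b.name AS agent
FROM tickets a
INNER JOIN agents b ON a.agent_id = b.id

Result:
title          | agent 
---------------+-------
Null pointer   | Eli   
Timeout error  | George
Export error   | George
Wrong timezone | Zoe   
Login fails    | Eli   
Memory leak    | Zoe   
Bad redirect   | Eli   


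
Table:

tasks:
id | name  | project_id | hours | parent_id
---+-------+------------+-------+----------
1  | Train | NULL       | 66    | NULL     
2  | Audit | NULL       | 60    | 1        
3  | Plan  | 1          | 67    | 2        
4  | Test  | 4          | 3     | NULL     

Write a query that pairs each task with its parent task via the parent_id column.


This is a self-join: tasks is joined to a second copy of itself, matching each row's parent_id to another row's id. Use LEFT JOIN so rows with parent_id=NULL are kept.
  - task 1 (Train): parent_id=NULL -> NULL
  - task 2 (Audit): parent_id=1 -> Train
  - task 3 (Plan): parent_id=2 -> Audit
  - task 4 (Test): parent_id=NULL -> NULL

SQL:
SELECT a.name AS item, b.name AS parent
FROM tasks a
LEFT JOIN tasks b ON a.parent_id = b.id

Result:
item  | parent
------+-------
Train | NULL  
Audit | Train 
Plan  | Audit 
Test  | NULL  


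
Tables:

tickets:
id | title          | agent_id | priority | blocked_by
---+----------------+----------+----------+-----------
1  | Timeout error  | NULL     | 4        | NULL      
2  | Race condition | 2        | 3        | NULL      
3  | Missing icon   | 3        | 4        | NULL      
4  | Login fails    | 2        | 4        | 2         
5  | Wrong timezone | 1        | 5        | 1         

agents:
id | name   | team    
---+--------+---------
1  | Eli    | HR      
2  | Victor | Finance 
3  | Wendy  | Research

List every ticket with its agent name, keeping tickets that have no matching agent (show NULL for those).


LEFT JOIN keeps every row from tickets (the left table); where agent_id has no match in agents, the agent columns become NULL. Walk through each ticket:
  - ticket 1 (Timeout error): agent_id=NULL, no match -> kept with NULL
  - ticket 2 (Race condition): agent_id=2 -> matches Victor
  - ticket 3 (Missing icon): agent_id=3 -> matches Wendy
  - ticket 4 (Login fails): agent_id=2 -> matches Victor
  - ticket 5 (Wrong timezone): agent_id=1 -> matches Eli
All 5 rows appear; 1 has NULL agent.

SQL:
SELECT a.title, b.name AS agent
FROM tickets a
LEFT JOIN agents b ON a.agent_id = b.id

Result:
title          | agent 
---------------+-------
Timeout error  | NULL  
Race condition | Victor
Missing icon   | Wendy 
Login fails    | Victor
Wrong timezone | Eli   


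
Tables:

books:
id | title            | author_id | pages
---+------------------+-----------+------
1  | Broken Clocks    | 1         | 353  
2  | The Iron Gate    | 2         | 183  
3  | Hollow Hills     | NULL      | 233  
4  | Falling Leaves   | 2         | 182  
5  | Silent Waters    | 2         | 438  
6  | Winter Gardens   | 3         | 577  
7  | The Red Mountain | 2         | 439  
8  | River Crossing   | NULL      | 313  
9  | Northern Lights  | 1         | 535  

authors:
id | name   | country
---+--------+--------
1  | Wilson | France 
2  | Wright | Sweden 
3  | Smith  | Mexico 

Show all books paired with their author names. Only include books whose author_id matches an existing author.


INNER JOIN keeps only books rows whose author_id matches an id in authors. Walk through each book:
  - book 1 (Broken Clocks): author_id=1 -> matches Wilson
  - book 2 (The Iron Gate): author_id=2 -> matches Wright
  - book 3 (Hollow Hills): author_id=NULL, no match -> dropped
  - book 4 (Falling Leaves): author_id=2 -> matches Wright
  - book 5 (Silent Waters): author_id=2 -> matches Wright
  - book 6 (Winter Gardens): author_id=3 -> matches Smith
  - book 7 (The Red Mountain): author_id=2 -> matches Wright
  - book 8 (River Crossing): author_id=NULL, no match -> dropped
  - book 9 (Northern Lights): author_id=1 -> matches Wilson
So 2 of 9 rows are dropped.

SQL:
SELECT a.title, b.name AS author
FROM books a
INNER JOIN authors b ON a.author_id = b.id

Result:
title            | author
-----------------+-------
Broken Clocks    | Wilson
The Iron Gate    | Wright
Falling Leaves   | Wright
Silent Waters    | Wright
Winter Gardens   | Smith 
The Red Mountain | Wright
Northern Lights  | Wilson


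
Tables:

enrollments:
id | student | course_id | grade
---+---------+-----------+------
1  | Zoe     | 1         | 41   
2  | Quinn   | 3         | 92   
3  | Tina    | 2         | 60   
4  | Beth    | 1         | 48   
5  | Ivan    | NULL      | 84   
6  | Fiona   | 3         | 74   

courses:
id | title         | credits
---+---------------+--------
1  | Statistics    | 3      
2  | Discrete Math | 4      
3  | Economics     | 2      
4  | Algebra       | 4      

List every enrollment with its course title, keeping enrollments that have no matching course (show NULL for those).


LEFT JOIN keeps every row from enrollments (the left table); where course_id has no match in courses, the course columns become NULL. Walk through each enrollment:
  - enrollment 1 (Zoe): course_id=1 -> matches Statistics
  - enrollment 2 (Quinn): course_id=3 -> matches Economics
  - enrollment 3 (Tina): course_id=2 -> matches Discrete Math
  - enrollment 4 (Beth): course_id=1 -> matches Statistics
  - enrollment 5 (Ivan): course_id=NULL, no match -> kept with NULL
  - enrollment 6 (Fiona): course_id=3 -> matches Economics
All 6 rows appear; 1 has NULL course.

SQL:
SELECT a.student, b.title AS course
FROM enrollments a
LEFT JOIN courses b ON a.course_id = b.id

Result:
student | course       
--------+--------------
Zoe     | Statistics   
Quinn   | Economics    
Tina    | Discrete Math
Beth    | Statistics   
Ivan    | NULL         
Fiona   | Economics    


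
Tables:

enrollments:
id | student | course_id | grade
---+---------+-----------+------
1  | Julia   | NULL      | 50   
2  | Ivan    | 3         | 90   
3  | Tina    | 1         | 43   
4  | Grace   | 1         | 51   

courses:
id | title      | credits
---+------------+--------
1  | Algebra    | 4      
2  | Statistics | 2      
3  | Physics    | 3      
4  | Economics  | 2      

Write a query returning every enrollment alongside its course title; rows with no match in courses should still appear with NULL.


LEFT JOIN keeps every row from enrollments (the left table); where course_id has no match in courses, the course columns become NULL. Walk through each enrollment:
  - enrollment 1 (Julia): course_id=NULL, no match -> kept with NULL
  - enrollment 2 (Ivan): course_id=3 -> matches Physics
  - enrollment 3 (Tina): course_id=1 -> matches Algebra
  - enrollment 4 (Grace): course_id=1 -> matches Algebra
All 4 rows appear; 1 has NULL course.

SQL:
SELECT a.student, b.title AS course
FROM enrollments a
LEFT JOIN courses b ON a.course_id = b.id

Result:
student | course 
--------+--------
Julia   | NULL   
Ivan    | Physics
Tina    | Algebra
Grace   | Algebra


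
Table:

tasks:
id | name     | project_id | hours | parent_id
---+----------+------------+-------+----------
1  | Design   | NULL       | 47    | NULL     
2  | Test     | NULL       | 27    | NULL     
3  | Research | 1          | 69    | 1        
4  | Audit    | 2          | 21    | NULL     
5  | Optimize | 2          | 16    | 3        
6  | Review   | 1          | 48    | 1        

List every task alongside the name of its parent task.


This is a self-join: tasks is joined to a second copy of itself, matching each row's parent_id to another row's id. Use LEFT JOIN so rows with parent_id=NULL are kept.
  - task 1 (Design): parent_id=NULL -> NULL
  - task 2 (Test): parent_id=NULL -> NULL
  - task 3 (Research): parent_id=1 -> Design
  - task 4 (Audit): parent_id=NULL -> NULL
  - task 5 (Optimize): parent_id=3 -> Research
  - task 6 (Review): parent_id=1 -> Design

SQL:
SELECT a.name AS item, b.name AS parent
FROM tasks a
LEFT JOIN tasks b ON a.parent_id = b.id

Result:
item     | parent  
---------+---------
Design   | NULL    
Test     | NULL    
Research | Design  
Audit    | NULL    
Optimize | Research
Review   | Design  


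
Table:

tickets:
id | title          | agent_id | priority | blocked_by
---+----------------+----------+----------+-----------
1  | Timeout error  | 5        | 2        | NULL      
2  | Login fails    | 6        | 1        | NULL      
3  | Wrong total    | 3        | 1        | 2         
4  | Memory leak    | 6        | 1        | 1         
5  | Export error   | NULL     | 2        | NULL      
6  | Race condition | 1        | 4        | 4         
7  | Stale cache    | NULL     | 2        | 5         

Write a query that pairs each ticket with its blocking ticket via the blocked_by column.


This is a self-join: tickets is joined to a second copy of itself, matching each row's blocked_by to another row's id. Use LEFT JOIN so rows with blocked_by=NULL are kept.
  - ticket 1 (Timeout error): blocked_by=NULL -> NULL
  - ticket 2 (Login fails): blocked_by=NULL -> NULL
  - ticket 3 (Wrong total): blocked_by=2 -> Login fails
  - ticket 4 (Memory leak): blocked_by=1 -> Timeout error
  - ticket 5 (Export error): blocked_by=NULL -> NULL
  - ticket 6 (Race condition): blocked_by=4 -> Memory leak
  - ticket 7 (Stale cache): blocked_by=5 -> Export error

SQL:
SELECT a.title AS item, b.title AS blocked_by
FROM tickets a
LEFT JOIN tickets b ON a.blocked_by = b.id

Result:
item           | blocked_by   
---------------+--------------
Timeout error  | NULL         
Login fails    | NULL         
Wrong total    | Login fails  
Memory leak    | Timeout error
Export error   | NULL         
Race condition | Memory leak  
Stale cache    | Export error 


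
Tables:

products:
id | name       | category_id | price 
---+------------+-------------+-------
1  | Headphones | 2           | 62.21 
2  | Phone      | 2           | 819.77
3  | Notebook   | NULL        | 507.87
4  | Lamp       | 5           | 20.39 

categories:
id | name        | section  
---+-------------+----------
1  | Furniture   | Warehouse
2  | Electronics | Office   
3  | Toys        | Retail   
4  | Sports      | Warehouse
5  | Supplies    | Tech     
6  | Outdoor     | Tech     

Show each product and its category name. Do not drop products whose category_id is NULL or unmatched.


LEFT JOIN keeps every row from products (the left table); where category_id has no match in categories, the category columns become NULL. Walk through each product:
  - product 1 (Headphones): category_id=2 -> matches Electronics
  - product 2 (Phone): category_id=2 -> matches Electronics
  - product 3 (Notebook): category_id=NULL, no match -> kept with NULL
  - product 4 (Lamp): category_id=5 -> matches Supplies
All 4 rows appear; 1 has NULL category.

SQL:
SELECT a.name, b.name AS category
FROM products a
LEFT JOIN categories b ON a.category_id = b.id

Result:
name       | category   
-----------+------------
Headphones | Electronics
Phone      | Electronics
Notebook   | NULL       
Lamp       | Supplies   


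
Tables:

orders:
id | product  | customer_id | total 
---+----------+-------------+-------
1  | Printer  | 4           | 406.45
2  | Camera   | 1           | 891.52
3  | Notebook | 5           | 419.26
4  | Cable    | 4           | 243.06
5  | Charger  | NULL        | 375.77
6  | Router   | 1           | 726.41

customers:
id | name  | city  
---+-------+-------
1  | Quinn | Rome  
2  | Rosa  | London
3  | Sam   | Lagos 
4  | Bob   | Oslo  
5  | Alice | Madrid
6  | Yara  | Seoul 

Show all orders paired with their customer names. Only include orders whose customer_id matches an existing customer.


INNER JOIN keeps only orders rows whose customer_id matches an id in customers. Walk through each order:
  - order 1 (Printer): customer_id=4 -> matches Bob
  - order 2 (Camera): customer_id=1 -> matches Quinn
  - order 3 (Notebook): customer_id=5 -> matches Alice
  - order 4 (Cable): customer_id=4 -> matches Bob
  - order 5 (Charger): customer_id=NULL, no match -> dropped
  - order 6 (Router): customer_id=1 -> matches Quinn
So 1 of 6 rows is dropped.

SQL:
SELECT a.product, b.name AS customer
FROM orders a
INNER JOIN customers b ON a.customer_id = b.id

Result:
product  | customer
---------+---------
Printer  | Bob     
Camera   | Quinn   
Notebook | Alice   
Cable    | Bob     
Router   | Quinn   


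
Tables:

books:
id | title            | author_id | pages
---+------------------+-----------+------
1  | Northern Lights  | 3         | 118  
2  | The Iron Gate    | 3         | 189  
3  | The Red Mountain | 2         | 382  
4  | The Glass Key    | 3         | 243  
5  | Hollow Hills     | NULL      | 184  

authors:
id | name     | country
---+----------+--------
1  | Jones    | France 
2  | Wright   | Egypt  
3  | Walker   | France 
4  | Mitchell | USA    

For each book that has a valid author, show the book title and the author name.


INNER JOIN keeps only books rows whose author_id matches an id in authors. Walk through each book:
  - book 1 (Northern Lights): author_id=3 -> matches Walker
  - book 2 (The Iron Gate): author_id=3 -> matches Walker
  - book 3 (The Red Mountain): author_id=2 -> matches Wright
  - book 4 (The Glass Key): author_id=3 -> matches Walker
  - book 5 (Hollow Hills): author_id=NULL, no match -> dropped
So 1 of 5 rows is dropped.

SQL:
SELECT a.title, b.name AS author
FROM books a
INNER JOIN authors b ON a.author_id = b.id

Result:
title            | author
-----------------+-------
Northern Lights  | Walker
The Iron Gate    | Walker
The Red Mountain | Wright
The Glass Key    | Walker


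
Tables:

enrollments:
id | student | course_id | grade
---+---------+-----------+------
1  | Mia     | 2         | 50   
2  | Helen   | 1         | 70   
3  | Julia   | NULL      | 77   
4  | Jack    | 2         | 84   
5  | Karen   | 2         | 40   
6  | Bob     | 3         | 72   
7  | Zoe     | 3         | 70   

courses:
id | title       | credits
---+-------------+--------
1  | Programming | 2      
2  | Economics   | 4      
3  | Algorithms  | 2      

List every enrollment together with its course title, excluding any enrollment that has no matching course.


INNER JOIN keeps only enrollments rows whose course_id matches an id in courses. Walk through each enrollment:
  - enrollment 1 (Mia): course_id=2 -> matches Economics
  - enrollment 2 (Helen): course_id=1 -> matches Programming
  - enrollment 3 (Julia): course_id=NULL, no match -> dropped
  - enrollment 4 (Jack): course_id=2 -> matches Economics
  - enrollment 5 (Karen): course_id=2 -> matches Economics
  - enrollment 6 (Bob): course_id=3 -> matches Algorithms
  - enrollment 7 (Zoe): course_id=3 -> matches Algorithms
So 1 of 7 rows is dropped.

SQL:
SELECT a.student, b.title AS course
FROM enrollments a
INNER JOIN courses b ON a.course_id = b.id

Result:
student | course     
--------+------------
Mia     | Economics  
Helen   | Programming
Jack    | Economics  
Karen   | Economics  
Bob     | Algorithms 
Zoe     | Algorithms 


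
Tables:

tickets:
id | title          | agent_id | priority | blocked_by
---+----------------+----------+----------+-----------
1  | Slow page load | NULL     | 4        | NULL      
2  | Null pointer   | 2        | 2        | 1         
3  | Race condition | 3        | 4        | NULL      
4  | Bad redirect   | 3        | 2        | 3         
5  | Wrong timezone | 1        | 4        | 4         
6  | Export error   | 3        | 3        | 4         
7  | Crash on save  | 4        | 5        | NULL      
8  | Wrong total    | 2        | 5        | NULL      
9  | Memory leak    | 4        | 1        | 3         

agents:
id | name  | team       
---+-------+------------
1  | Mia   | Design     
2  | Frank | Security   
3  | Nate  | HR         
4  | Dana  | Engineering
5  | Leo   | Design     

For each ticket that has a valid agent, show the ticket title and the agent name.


INNER JOIN keeps only tickets rows whose agent_id matches an id in agents. Walk through each ticket:
  - ticket 1 (Slow page load): agent_id=NULL, no match -> dropped
  - ticket 2 (Null pointer): agent_id=2 -> matches Frank
  - ticket 3 (Race condition): agent_id=3 -> matches Nate
  - ticket 4 (Bad redirect): agent_id=3 -> matches Nate
  - ticket 5 (Wrong timezone): agent_id=1 -> matches Mia
  - ticket 6 (Export error): agent_id=3 -> matches Nate
  - ticket 7 (Crash on save): agent_id=4 -> matches Dana
  - ticket 8 (Wrong total): agent_id=2 -> matches Frank
  - ticket 9 (Memory leak): agent_id=4 -> matches Dana
So 1 of 9 rows is dropped.

SQL:
SELECT a.title, b.name AS agent
FROM tickets a
INNER JOIN agents b ON a.agent_id = b.id

Result:
title          | agent
---------------+------
Null pointer   | Frank
Race condition | Nate 
Bad redirect   | Nate 
Wrong timezone | Mia  
Export error   | Nate 
Crash on save  | Dana 
Wrong total    | Frank
Memory leak    | Dana 


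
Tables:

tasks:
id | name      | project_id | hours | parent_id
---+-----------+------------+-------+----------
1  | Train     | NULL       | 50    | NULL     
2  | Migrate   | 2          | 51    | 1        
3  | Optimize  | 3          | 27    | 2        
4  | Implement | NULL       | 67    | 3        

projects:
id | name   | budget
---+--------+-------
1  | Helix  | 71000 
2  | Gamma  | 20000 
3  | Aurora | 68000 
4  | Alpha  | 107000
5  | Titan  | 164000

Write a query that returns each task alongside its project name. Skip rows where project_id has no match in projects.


INNER JOIN keeps only tasks rows whose project_id matches an id in projects. Walk through each task:
  - task 1 (Train): project_id=NULL, no match -> dropped
  - task 2 (Migrate): project_id=2 -> matches Gamma
  - task 3 (Optimize): project_id=3 -> matches Aurora
  - task 4 (Implement): project_id=NULL, no match -> dropped
So 2 of 4 rows are dropped.

SQL:
SELECT a.name, b.name AS project
FROM tasks a
INNER JOIN projects b ON a.project_id = b.id

Result:
name     | project
---------+--------
Migrate  | Gamma  
Optimize | Aurora 


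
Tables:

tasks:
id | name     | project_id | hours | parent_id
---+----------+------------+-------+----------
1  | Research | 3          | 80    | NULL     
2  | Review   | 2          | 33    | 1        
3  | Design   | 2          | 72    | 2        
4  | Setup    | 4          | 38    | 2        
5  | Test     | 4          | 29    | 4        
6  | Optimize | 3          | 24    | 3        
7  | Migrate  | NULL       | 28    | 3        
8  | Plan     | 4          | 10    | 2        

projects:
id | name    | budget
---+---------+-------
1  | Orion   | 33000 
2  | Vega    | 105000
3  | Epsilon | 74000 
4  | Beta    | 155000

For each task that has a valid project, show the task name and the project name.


INNER JOIN keeps only tasks rows whose project_id matches an id in projects. Walk through each task:
  - task 1 (Research): project_id=3 -> matches Epsilon
  - task 2 (Review): project_id=2 -> matches Vega
  - task 3 (Design): project_id=2 -> matches Vega
  - task 4 (Setup): project_id=4 -> matches Beta
  - task 5 (Test): project_id=4 -> matches Beta
  - task 6 (Optimize): project_id=3 -> matches Epsilon
  - task 7 (Migrate): project_id=NULL, no match -> dropped
  - task 8 (Plan): project_id=4 -> matches Beta
So 1 of 8 rows is dropped.

SQL:
SELECT a.name, b.name AS project
FROM tasks a
INNER JOIN projects b ON a.project_id = b.id

Result:
name     | project
---------+--------
Research | Epsilon
Review   | Vega   
Design   | Vega   
Setup    | Beta   
Test     | Beta   
Optimize | Epsilon
Plan     | Beta   


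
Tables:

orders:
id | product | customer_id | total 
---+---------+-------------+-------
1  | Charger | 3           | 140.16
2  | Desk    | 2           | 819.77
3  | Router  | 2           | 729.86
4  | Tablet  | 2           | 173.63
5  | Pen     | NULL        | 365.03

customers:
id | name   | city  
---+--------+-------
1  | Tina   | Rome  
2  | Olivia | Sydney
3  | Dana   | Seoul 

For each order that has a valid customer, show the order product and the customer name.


INNER JOIN keeps only orders rows whose customer_id matches an id in customers. Walk through each order:
  - order 1 (Charger): customer_id=3 -> matches Dana
  - order 2 (Desk): customer_id=2 -> matches Olivia
  - order 3 (Router): customer_id=2 -> matches Olivia
  - order 4 (Tablet): customer_id=2 -> matches Olivia
  - order 5 (Pen): customer_id=NULL, no match -> dropped
So 1 of 5 rows is dropped.

SQL:
SELECT a.product, b.name AS customer
FROM orders a
INNER JOIN customers b ON a.customer_id = b.id

Result:
product | customer
--------+---------
Charger | Dana    
Desk    | Olivia  
Router  | Olivia  
Tablet  | Olivia  


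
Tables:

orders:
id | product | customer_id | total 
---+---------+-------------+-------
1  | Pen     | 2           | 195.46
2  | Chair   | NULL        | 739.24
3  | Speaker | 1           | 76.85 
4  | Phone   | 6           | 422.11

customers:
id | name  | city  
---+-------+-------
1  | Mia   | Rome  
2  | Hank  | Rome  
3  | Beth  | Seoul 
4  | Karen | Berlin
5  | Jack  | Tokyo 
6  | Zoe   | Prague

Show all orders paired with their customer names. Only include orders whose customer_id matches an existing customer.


INNER JOIN keeps only orders rows whose customer_id matches an id in customers. Walk through each order:
  - order 1 (Pen): customer_id=2 -> matches Hank
  - order 2 (Chair): customer_id=NULL, no match -> dropped
  - order 3 (Speaker): customer_id=1 -> matches Mia
  - order 4 (Phone): customer_id=6 -> matches Zoe
So 1 of 4 rows is dropped.

SQL:
SELECT a.product, b.name AS customer
FROM orders a
INNER JOIN customers b ON a.customer_id = b.id

Result:
product | customer
--------+---------
Pen     | Hank    
Speaker | Mia     
Phone   | Zoe     


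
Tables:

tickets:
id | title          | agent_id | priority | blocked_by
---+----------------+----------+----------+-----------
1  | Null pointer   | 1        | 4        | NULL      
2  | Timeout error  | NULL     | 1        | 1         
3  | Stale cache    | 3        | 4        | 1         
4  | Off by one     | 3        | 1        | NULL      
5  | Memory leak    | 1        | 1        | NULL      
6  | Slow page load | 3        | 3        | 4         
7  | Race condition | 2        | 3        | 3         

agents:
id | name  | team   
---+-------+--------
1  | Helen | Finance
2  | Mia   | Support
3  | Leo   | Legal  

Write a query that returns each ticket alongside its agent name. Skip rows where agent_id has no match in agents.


INNER JOIN keeps only tickets rows whose agent_id matches an id in agents. Walk through each ticket:
  - ticket 1 (Null pointer): agent_id=1 -> matches Helen
  - ticket 2 (Timeout error): agent_id=NULL, no match -> dropped
  - ticket 3 (Stale cache): agent_id=3 -> matches Leo
  - ticket 4 (Off by one): agent_id=3 -> matches Leo
  - ticket 5 (Memory leak): agent_id=1 -> matches Helen
  - ticket 6 (Slow page load): agent_id=3 -> matches Leo
  - ticket 7 (Race condition): agent_id=2 -> matches Mia
So 1 of 7 rows is dropped.

SQL:
SELECT a.title, b.name AS agent
FROM tickets a
INNER JOIN agents b ON a.agent_id = b.id

Result:
title          | agent
---------------+------
Null pointer   | Helen
Stale cache    | Leo  
Off by one     | Leo  
Memory leak    | Helen
Slow page load | Leo  
Race condition | Mia  


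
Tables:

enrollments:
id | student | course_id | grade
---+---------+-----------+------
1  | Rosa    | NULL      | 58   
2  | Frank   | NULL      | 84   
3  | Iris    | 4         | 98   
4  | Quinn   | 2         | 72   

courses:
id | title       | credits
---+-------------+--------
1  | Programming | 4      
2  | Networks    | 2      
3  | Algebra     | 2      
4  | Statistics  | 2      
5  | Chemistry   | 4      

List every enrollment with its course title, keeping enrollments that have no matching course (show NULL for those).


LEFT JOIN keeps every row from enrollments (the left table); where course_id has no match in courses, the course columns become NULL. Walk through each enrollment:
  - enrollment 1 (Rosa): course_id=NULL, no match -> kept with NULL
  - enrollment 2 (Frank): course_id=NULL, no match -> kept with NULL
  - enrollment 3 (Iris): course_id=4 -> matches Statistics
  - enrollment 4 (Quinn): course_id=2 -> matches Networks
All 4 rows appear; 2 have NULL course.

SQL:
SELECT a.student, b.title AS course
FROM enrollments a
LEFT JOIN courses b ON a.course_id = b.id

Result:
student | course    
--------+-----------
Rosa    | NULL      
Frank   | NULL      
Iris    | Statistics
Quinn   | Networks  


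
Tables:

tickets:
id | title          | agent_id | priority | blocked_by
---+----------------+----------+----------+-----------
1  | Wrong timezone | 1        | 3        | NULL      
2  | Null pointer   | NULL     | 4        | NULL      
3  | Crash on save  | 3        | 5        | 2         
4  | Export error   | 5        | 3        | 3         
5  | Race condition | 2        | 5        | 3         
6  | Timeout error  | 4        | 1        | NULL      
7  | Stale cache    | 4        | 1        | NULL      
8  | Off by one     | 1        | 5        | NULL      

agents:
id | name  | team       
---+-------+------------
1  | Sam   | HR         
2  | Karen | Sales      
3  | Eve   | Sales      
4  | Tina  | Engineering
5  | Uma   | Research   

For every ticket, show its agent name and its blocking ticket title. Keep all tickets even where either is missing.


Two LEFT JOINs from the same base table tickets: one to agents via agent_id, one to tickets itself via blocked_by. Both are LEFT so every ticket is preserved.
Match against agents:
  - ticket 1 (Wrong timezone): agent_id=1 -> matches Sam
  - ticket 2 (Null pointer): agent_id=NULL, no match -> kept with NULL
  - ticket 3 (Crash on save): agent_id=3 -> matches Eve
  - ticket 4 (Export error): agent_id=5 -> matches Uma
  - ticket 5 (Race condition): agent_id=2 -> matches Karen
  - ticket 6 (Timeout error): agent_id=4 -> matches Tina
  - ticket 7 (Stale cache): agent_id=4 -> matches Tina
  - ticket 8 (Off by one): agent_id=1 -> matches Sam
Match against tickets (self):
  - ticket 1 (Wrong timezone): blocked_by=NULL -> NULL
  - ticket 2 (Null pointer): blocked_by=NULL -> NULL
  - ticket 3 (Crash on save): blocked_by=2 -> Null pointer
  - ticket 4 (Export error): blocked_by=3 -> Crash on save
  - ticket 5 (Race condition): blocked_by=3 -> Crash on save
  - ticket 6 (Timeout error): blocked_by=NULL -> NULL
  - ticket 7 (Stale cache): blocked_by=NULL -> NULL
  - ticket 8 (Off by one): blocked_by=NULL -> NULL

SQL:
SELECT a.title, b.name AS agent, c.title AS blocked_by
FROM tickets a
LEFT JOIN agents b ON a.agent_id = b.id
LEFT JOIN tickets c ON a.blocked_by = c.id

Result:
title          | agent | blocked_by   
---------------+-------+--------------
Wrong timezone | Sam   | NULL         
Null pointer   | NULL  | NULL         
Crash on save  | Eve   | Null pointer 
Export error   | Uma   | Crash on save
Race condition | Karen | Crash on save
Timeout error  | Tina  | NULL         
Stale cache    | Tina  | NULL         
Off by one     | Sam   | NULL         


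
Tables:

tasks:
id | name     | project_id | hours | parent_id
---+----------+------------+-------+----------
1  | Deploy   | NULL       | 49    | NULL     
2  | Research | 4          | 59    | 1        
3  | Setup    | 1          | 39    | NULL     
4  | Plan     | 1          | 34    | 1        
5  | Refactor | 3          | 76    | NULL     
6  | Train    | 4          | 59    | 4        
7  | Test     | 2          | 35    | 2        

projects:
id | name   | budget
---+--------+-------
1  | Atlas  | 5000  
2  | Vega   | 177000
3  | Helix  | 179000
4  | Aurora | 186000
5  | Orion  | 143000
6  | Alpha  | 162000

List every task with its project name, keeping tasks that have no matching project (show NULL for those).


LEFT JOIN keeps every row from tasks (the left table); where project_id has no match in projects, the project columns become NULL. Walk through each task:
  - task 1 (Deploy): project_id=NULL, no match -> kept with NULL
  - task 2 (Research): project_id=4 -> matches Aurora
  - task 3 (Setup): project_id=1 -> matches Atlas
  - task 4 (Plan): project_id=1 -> matches Atlas
  - task 5 (Refactor): project_id=3 -> matches Helix
  - task 6 (Train): project_id=4 -> matches Aurora
  - task 7 (Test): project_id=2 -> matches Vega
All 7 rows appear; 1 has NULL project.

SQL:
SELECT a.name, b.name AS project
FROM tasks a
LEFT JOIN projects b ON a.project_id = b.id

Result:
name     | project
---------+--------
Deploy   | NULL   
Research | Aurora 
Setup    | Atlas  
Plan     | Atlas  
Refactor | Helix  
Train    | Aurora 
Test     | Vega   


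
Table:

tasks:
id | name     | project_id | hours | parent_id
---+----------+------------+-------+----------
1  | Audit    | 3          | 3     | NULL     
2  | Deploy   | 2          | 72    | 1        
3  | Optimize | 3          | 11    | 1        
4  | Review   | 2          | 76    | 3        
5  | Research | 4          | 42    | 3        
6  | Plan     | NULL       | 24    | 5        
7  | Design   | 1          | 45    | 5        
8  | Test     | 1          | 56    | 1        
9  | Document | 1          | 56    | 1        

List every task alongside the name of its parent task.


This is a self-join: tasks is joined to a second copy of itself, matching each row's parent_id to another row's id. Use LEFT JOIN so rows with parent_id=NULL are kept.
  - task 1 (Audit): parent_id=NULL -> NULL
  - task 2 (Deploy): parent_id=1 -> Audit
  - task 3 (Optimize): parent_id=1 -> Audit
  - task 4 (Review): parent_id=3 -> Optimize
  - task 5 (Research): parent_id=3 -> Optimize
  - task 6 (Plan): parent_id=5 -> Research
  - task 7 (Design): parent_id=5 -> Research
  - task 8 (Test): parent_id=1 -> Audit
  - task 9 (Document): parent_id=1 -> Audit

SQL:
SELECT a.name AS item, b.name AS parent
FROM tasks a
LEFT JOIN tasks b ON a.parent_id = b.id

Result:
item     | parent  
---------+---------
Audit    | NULL    
Deploy   | Audit   
Optimize | Audit   
Review   | Optimize
Research | Optimize
Plan     | Research
Design   | Research
Test     | Audit   
Document | Audit   


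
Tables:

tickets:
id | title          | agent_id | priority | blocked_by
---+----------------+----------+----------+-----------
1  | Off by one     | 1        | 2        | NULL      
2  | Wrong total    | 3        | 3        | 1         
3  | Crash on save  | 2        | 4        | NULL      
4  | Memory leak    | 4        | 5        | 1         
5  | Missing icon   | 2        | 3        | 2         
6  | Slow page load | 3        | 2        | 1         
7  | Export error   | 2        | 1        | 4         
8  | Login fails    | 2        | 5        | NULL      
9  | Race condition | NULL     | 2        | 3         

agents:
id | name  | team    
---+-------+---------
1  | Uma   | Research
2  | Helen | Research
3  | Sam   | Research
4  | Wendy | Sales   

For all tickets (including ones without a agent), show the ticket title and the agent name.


LEFT JOIN keeps every row from tickets (the left table); where agent_id has no match in agents, the agent columns become NULL. Walk through each ticket:
  - ticket 1 (Off by one): agent_id=1 -> matches Uma
  - ticket 2 (Wrong total): agent_id=3 -> matches Sam
  - ticket 3 (Crash on save): agent_id=2 -> matches Helen
  - ticket 4 (Memory leak): agent_id=4 -> matches Wendy
  - ticket 5 (Missing icon): agent_id=2 -> matches Helen
  - ticket 6 (Slow page load): agent_id=3 -> matches Sam
  - ticket 7 (Export error): agent_id=2 -> matches Helen
  - ticket 8 (Login fails): agent_id=2 -> matches Helen
  - ticket 9 (Race condition): agent_id=NULL, no match -> kept with NULL
All 9 rows appear; 1 has NULL agent.

SQL:
SELECT a.title, b.name AS agent
FROM tickets a
LEFT JOIN agents b ON a.agent_id = b.id

Result:
title          | agent
---------------+------
Off by one     | Uma  
Wrong total    | Sam  
Crash on save  | Helen
Memory leak    | Wendy
Missing icon   | Helen
Slow page load | Sam  
Export error   | Helen
Login fails    | Helen
Race condition | NULL 


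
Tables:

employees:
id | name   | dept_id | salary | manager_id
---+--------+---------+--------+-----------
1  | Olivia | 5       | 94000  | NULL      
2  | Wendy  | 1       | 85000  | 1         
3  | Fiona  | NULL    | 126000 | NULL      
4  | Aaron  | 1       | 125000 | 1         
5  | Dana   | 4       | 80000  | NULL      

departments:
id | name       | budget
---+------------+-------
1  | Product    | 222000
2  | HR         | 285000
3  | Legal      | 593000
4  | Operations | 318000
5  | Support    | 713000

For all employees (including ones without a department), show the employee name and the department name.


LEFT JOIN keeps every row from employees (the left table); where dept_id has no match in departments, the department columns become NULL. Walk through each employee:
  - employee 1 (Olivia): dept_id=5 -> matches Support
  - employee 2 (Wendy): dept_id=1 -> matches Product
  - employee 3 (Fiona): dept_id=NULL, no match -> kept with NULL
  - employee 4 (Aaron): dept_id=1 -> matches Product
  - employee 5 (Dana): dept_id=4 -> matches Operations
All 5 rows appear; 1 has NULL department.

SQL:
SELECT a.name, b.name AS department
FROM employees a
LEFT JOIN departments b ON a.dept_id = b.id

Result:
name   | department
-------+-----------
Olivia | Support   
Wendy  | Product   
Fiona  | NULL      
Aaron  | Product   
Dana   | Operations
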